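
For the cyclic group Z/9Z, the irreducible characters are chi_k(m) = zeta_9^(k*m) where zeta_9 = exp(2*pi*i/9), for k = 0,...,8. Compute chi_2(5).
chi_2(5) = zeta_9^10 = exp(2*I*pi/9)

Derivation: chi_2(5) = zeta_9^(2*5) = zeta_9^10. Since zeta_9^9 = 1, this equals zeta_9^1 = exp(2*pi*i*1/9) = exp(2*I*pi/9).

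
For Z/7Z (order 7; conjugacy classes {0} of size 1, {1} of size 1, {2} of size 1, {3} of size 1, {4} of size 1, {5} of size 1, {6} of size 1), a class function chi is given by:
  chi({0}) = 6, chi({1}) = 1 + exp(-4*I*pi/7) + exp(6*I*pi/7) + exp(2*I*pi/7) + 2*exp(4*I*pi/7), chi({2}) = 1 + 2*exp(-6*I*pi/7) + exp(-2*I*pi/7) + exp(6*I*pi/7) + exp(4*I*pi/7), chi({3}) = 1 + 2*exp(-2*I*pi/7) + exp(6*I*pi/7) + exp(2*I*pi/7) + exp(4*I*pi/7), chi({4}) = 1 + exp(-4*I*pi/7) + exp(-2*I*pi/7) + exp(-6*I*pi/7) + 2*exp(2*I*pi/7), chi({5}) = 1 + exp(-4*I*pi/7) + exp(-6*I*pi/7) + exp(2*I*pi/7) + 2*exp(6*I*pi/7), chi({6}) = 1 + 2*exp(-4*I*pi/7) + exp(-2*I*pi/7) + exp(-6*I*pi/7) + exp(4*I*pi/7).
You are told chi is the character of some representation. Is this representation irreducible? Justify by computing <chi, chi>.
Not irreducible (reducible): <chi, chi> = 8 > 1.

Working: <chi, chi> = (1/|G|) sum_C |C| * |chi(C)|^2 = (1/7)[1*|6|^2 + 1*|1 + exp(-4*I*pi/7) + exp(6*I*pi/7) + exp(2*I*pi/7) + 2*exp(4*I*pi/7)|^2 + 1*|1 + 2*exp(-6*I*pi/7) + exp(-2*I*pi/7) + exp(6*I*pi/7) + exp(4*I*pi/7)|^2 + 1*|1 + 2*exp(-2*I*pi/7) + exp(6*I*pi/7) + exp(2*I*pi/7) + exp(4*I*pi/7)|^2 + 1*|1 + exp(-4*I*pi/7) + exp(-2*I*pi/7) + exp(-6*I*pi/7) + 2*exp(2*I*pi/7)|^2 + 1*|1 + exp(-4*I*pi/7) + exp(-6*I*pi/7) + exp(2*I*pi/7) + 2*exp(6*I*pi/7)|^2 + 1*|1 + 2*exp(-4*I*pi/7) + exp(-2*I*pi/7) + exp(-6*I*pi/7) + exp(4*I*pi/7)|^2]
  = (1/7)[(36) + (8 + 5*exp(-4*I*pi/7) + 5*exp(-2*I*pi/7) + 4*exp(-6*I*pi/7) + 4*exp(6*I*pi/7) + 5*exp(2*I*pi/7) + 5*exp(4*I*pi/7)) + (8 + 5*exp(-4*I*pi/7) + 4*exp(-2*I*pi/7) + 5*exp(-6*I*pi/7) + 5*exp(6*I*pi/7) + 4*exp(2*I*pi/7) + 5*exp(4*I*pi/7)) + (8 + 5*exp(-2*I*pi/7) + 4*exp(-4*I*pi/7) + 5*exp(-6*I*pi/7) + 5*exp(6*I*pi/7) + 4*exp(4*I*pi/7) + 5*exp(2*I*pi/7)) + (8 + 5*exp(-2*I*pi/7) + 4*exp(-4*I*pi/7) + 5*exp(-6*I*pi/7) + 5*exp(6*I*pi/7) + 4*exp(4*I*pi/7) + 5*exp(2*I*pi/7)) + (8 + 5*exp(-4*I*pi/7) + 4*exp(-2*I*pi/7) + 5*exp(-6*I*pi/7) + 5*exp(6*I*pi/7) + 4*exp(2*I*pi/7) + 5*exp(4*I*pi/7)) + (8 + 5*exp(-4*I*pi/7) + 5*exp(-2*I*pi/7) + 4*exp(-6*I*pi/7) + 4*exp(6*I*pi/7) + 5*exp(2*I*pi/7) + 5*exp(4*I*pi/7))] = 56/7 = 8.
(Exp terms are combined using exp(i*s)*conj(exp(i*t)) = exp(i*(s-t)), and sums of them are collapsed using the identity that for every m > 1 the m distinct m-th roots of unity sum to 0, e.g. 1 + exp(2*I*pi/3) + exp(-2*I*pi/3) = 0.)
A character is irreducible iff <chi, chi> = 1, so this representation is reducible.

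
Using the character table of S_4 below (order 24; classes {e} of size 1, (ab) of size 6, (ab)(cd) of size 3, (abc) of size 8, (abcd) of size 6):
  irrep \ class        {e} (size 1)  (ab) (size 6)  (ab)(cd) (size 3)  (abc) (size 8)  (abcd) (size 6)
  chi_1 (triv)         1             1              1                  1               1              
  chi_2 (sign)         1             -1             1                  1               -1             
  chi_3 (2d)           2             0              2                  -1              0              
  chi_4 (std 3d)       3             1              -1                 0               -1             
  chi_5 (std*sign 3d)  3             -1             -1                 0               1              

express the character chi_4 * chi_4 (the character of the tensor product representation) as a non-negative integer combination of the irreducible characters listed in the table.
chi_4 tensor chi_4 = chi_1 + chi_3 + chi_4 + chi_5 (all other irreducibles have multiplicity 0).

Details: The character of a tensor product is the pointwise product (chi_4 * chi_4)(C) = chi_4(C) * chi_4(C):
  {e}: (3)*(3), (ab): (1)*(1), (ab)(cd): (-1)*(-1), (abc): (0)*(0), (abcd): (-1)*(-1)
so (chi_4 * chi_4) takes values
  {e} -> 9, (ab) -> 1, (ab)(cd) -> 1, (abc) -> 0, (abcd) -> 1.
Now take the inner product of this character with each irreducible chi from the table, <chi_4*chi_4, chi> = (1/24) sum_C |C| (chi_4*chi_4)(C) conj(chi(C)):
  <chi_4*chi_4, chi_1> = (1/24)[1*(9)*conj(1) + 6*(1)*conj(1) + 3*(1)*conj(1) + 8*(0)*conj(1) + 6*(1)*conj(1)]
      = (1/24)[(9) + (6) + (3) + (0) + (6)] = 24/24 = 1
  <chi_4*chi_4, chi_2> = (1/24)[1*(9)*conj(1) + 6*(1)*conj(-1) + 3*(1)*conj(1) + 8*(0)*conj(1) + 6*(1)*conj(-1)]
      = (1/24)[(9) + (-6) + (3) + (0) + (-6)] = 0/24 = 0
  <chi_4*chi_4, chi_3> = (1/24)[1*(9)*conj(2) + 6*(1)*conj(0) + 3*(1)*conj(2) + 8*(0)*conj(-1) + 6*(1)*conj(0)]
      = (1/24)[(18) + (0) + (6) + (0) + (0)] = 24/24 = 1
  <chi_4*chi_4, chi_4> = (1/24)[1*(9)*conj(3) + 6*(1)*conj(1) + 3*(1)*conj(-1) + 8*(0)*conj(0) + 6*(1)*conj(-1)]
      = (1/24)[(27) + (6) + (-3) + (0) + (-6)] = 24/24 = 1
  <chi_4*chi_4, chi_5> = (1/24)[1*(9)*conj(3) + 6*(1)*conj(-1) + 3*(1)*conj(-1) + 8*(0)*conj(0) + 6*(1)*conj(1)]
      = (1/24)[(27) + (-6) + (-3) + (0) + (6)] = 24/24 = 1
Hence the multiplicities are chi_1: 1, chi_3: 1, chi_4: 1, chi_5: 1. Dimension check: dim(chi_4)*dim(chi_4) = 3*3 = 9 and sum (mult * dim) = 1*1 + 1*2 + 1*3 + 1*3 = 9.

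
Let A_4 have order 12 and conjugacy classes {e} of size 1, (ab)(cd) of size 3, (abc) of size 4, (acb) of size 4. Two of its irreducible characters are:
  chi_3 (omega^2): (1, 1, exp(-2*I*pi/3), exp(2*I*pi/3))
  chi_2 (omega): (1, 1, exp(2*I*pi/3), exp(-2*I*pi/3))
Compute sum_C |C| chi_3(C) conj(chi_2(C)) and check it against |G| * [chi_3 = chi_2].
Sum = 0; so <chi_3, chi_2> = 0 (distinct irreducibles are orthogonal).

Argument: Compute term by term over conjugacy classes (|C| * chi_3(C) * conj(chi_2(C))):
  1*(1)*conj(1) + 3*(1)*conj(1) + 4*(exp(-2*I*pi/3))*conj(exp(2*I*pi/3)) + 4*(exp(2*I*pi/3))*conj(exp(-2*I*pi/3))
  = (1) + (3) + (4*exp(2*I*pi/3)) + (4*exp(-2*I*pi/3))
  = 0.
(Exp terms are combined using exp(i*s)*conj(exp(i*t)) = exp(i*(s-t)), and sums of them are collapsed using the identity that for every m > 1 the m distinct m-th roots of unity sum to 0, e.g. 1 + exp(2*I*pi/3) + exp(-2*I*pi/3) = 0.)
Dividing by |G| = 12 gives 0/12 = 0, matching the row-orthogonality relation <chi_3, chi_2> = [chi_3 = chi_2].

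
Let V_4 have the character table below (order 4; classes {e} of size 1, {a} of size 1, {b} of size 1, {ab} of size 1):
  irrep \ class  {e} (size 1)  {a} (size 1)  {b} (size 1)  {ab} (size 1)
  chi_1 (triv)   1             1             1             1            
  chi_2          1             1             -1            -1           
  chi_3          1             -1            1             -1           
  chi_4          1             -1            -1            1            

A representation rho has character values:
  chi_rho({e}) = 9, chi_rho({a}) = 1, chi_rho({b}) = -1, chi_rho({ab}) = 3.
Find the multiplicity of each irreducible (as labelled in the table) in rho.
Multiplicities: chi_1: 3, chi_2: 2, chi_3: 1, chi_4: 3.

Why: Use <chi_rho, chi> = (1/|G|) sum_C |C| * chi_rho(C) * conj(chi(C)) with |G| = 4 for each irreducible chi in the table:
  <chi_rho, chi_1> = (1/4)[1*(9)*conj(1) + 1*(1)*conj(1) + 1*(-1)*conj(1) + 1*(3)*conj(1)]
      = (1/4)[(9) + (1) + (-1) + (3)] = 12/4 = 3
  <chi_rho, chi_2> = (1/4)[1*(9)*conj(1) + 1*(1)*conj(1) + 1*(-1)*conj(-1) + 1*(3)*conj(-1)]
      = (1/4)[(9) + (1) + (1) + (-3)] = 8/4 = 2
  <chi_rho, chi_3> = (1/4)[1*(9)*conj(1) + 1*(1)*conj(-1) + 1*(-1)*conj(1) + 1*(3)*conj(-1)]
      = (1/4)[(9) + (-1) + (-1) + (-3)] = 4/4 = 1
  <chi_rho, chi_4> = (1/4)[1*(9)*conj(1) + 1*(1)*conj(-1) + 1*(-1)*conj(-1) + 1*(3)*conj(1)]
      = (1/4)[(9) + (-1) + (1) + (3)] = 12/4 = 3
Dimension check: dim(rho) = sum (mult * dim) = 3*1 + 2*1 + 1*1 + 3*1 = 9 = chi_rho(e) = 9.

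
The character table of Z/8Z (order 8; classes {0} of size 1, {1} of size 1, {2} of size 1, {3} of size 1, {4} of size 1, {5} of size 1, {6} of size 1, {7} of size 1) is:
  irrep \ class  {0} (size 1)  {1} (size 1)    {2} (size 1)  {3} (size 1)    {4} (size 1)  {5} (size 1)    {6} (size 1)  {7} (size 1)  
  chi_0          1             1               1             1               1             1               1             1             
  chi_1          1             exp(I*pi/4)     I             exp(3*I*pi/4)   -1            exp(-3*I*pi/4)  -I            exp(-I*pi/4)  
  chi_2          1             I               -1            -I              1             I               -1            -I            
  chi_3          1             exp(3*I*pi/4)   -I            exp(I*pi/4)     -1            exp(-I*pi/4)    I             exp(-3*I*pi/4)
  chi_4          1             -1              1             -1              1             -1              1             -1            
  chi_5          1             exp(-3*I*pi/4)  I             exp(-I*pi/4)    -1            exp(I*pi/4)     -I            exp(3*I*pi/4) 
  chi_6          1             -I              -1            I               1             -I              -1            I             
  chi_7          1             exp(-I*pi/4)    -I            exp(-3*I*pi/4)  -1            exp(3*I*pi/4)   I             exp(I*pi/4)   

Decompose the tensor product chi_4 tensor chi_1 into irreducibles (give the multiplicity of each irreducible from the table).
chi_4 tensor chi_1 = chi_5 (all other irreducibles have multiplicity 0).

Details: The character of a tensor product is the pointwise product (chi_4 * chi_1)(C) = chi_4(C) * chi_1(C):
  {0}: (1)*(1), {1}: (-1)*(exp(I*pi/4)), {2}: (1)*(I), {3}: (-1)*(exp(3*I*pi/4)), {4}: (1)*(-1), {5}: (-1)*(exp(-3*I*pi/4)), {6}: (1)*(-I), {7}: (-1)*(exp(-I*pi/4))
so (chi_4 * chi_1) takes values
  {0} -> 1, {1} -> -exp(I*pi/4), {2} -> I, {3} -> -exp(3*I*pi/4), {4} -> -1, {5} -> -exp(-3*I*pi/4), {6} -> -I, {7} -> -exp(-I*pi/4).
Now take the inner product of this character with each irreducible chi from the table, <chi_4*chi_1, chi> = (1/8) sum_C |C| (chi_4*chi_1)(C) conj(chi(C)):
  <chi_4*chi_1, chi_0> = (1/8)[1*(1)*conj(1) + 1*(-exp(I*pi/4))*conj(1) + 1*(I)*conj(1) + 1*(-exp(3*I*pi/4))*conj(1) + 1*(-1)*conj(1) + 1*(-exp(-3*I*pi/4))*conj(1) + 1*(-I)*conj(1) + 1*(-exp(-I*pi/4))*conj(1)]
      = (1/8)[(1) + (-exp(I*pi/4)) + (I) + (-exp(3*I*pi/4)) + (-1) + (-exp(-3*I*pi/4)) + (-I) + (-exp(-I*pi/4))] = 0/8 = 0
  <chi_4*chi_1, chi_1> = (1/8)[1*(1)*conj(1) + 1*(-exp(I*pi/4))*conj(exp(I*pi/4)) + 1*(I)*conj(I) + 1*(-exp(3*I*pi/4))*conj(exp(3*I*pi/4)) + 1*(-1)*conj(-1) + 1*(-exp(-3*I*pi/4))*conj(exp(-3*I*pi/4)) + 1*(-I)*conj(-I) + 1*(-exp(-I*pi/4))*conj(exp(-I*pi/4))]
      = (1/8)[(1) + (-1) + (1) + (-1) + (1) + (-1) + (1) + (-1)] = 0/8 = 0
  <chi_4*chi_1, chi_2> = (1/8)[1*(1)*conj(1) + 1*(-exp(I*pi/4))*conj(I) + 1*(I)*conj(-1) + 1*(-exp(3*I*pi/4))*conj(-I) + 1*(-1)*conj(1) + 1*(-exp(-3*I*pi/4))*conj(I) + 1*(-I)*conj(-1) + 1*(-exp(-I*pi/4))*conj(-I)]
      = (1/8)[(1) + (exp(3*I*pi/4)) + (-I) + (-exp(-3*I*pi/4)) + (-1) + (exp(-I*pi/4)) + (I) + (-exp(I*pi/4))] = 0/8 = 0
  <chi_4*chi_1, chi_3> = (1/8)[1*(1)*conj(1) + 1*(-exp(I*pi/4))*conj(exp(3*I*pi/4)) + 1*(I)*conj(-I) + 1*(-exp(3*I*pi/4))*conj(exp(I*pi/4)) + 1*(-1)*conj(-1) + 1*(-exp(-3*I*pi/4))*conj(exp(-I*pi/4)) + 1*(-I)*conj(I) + 1*(-exp(-I*pi/4))*conj(exp(-3*I*pi/4))]
      = (1/8)[(1) + (I) + (-1) + (-I) + (1) + (I) + (-1) + (-I)] = 0/8 = 0
  <chi_4*chi_1, chi_4> = (1/8)[1*(1)*conj(1) + 1*(-exp(I*pi/4))*conj(-1) + 1*(I)*conj(1) + 1*(-exp(3*I*pi/4))*conj(-1) + 1*(-1)*conj(1) + 1*(-exp(-3*I*pi/4))*conj(-1) + 1*(-I)*conj(1) + 1*(-exp(-I*pi/4))*conj(-1)]
      = (1/8)[(1) + (exp(I*pi/4)) + (I) + (exp(3*I*pi/4)) + (-1) + (exp(-3*I*pi/4)) + (-I) + (exp(-I*pi/4))] = 0/8 = 0
  <chi_4*chi_1, chi_5> = (1/8)[1*(1)*conj(1) + 1*(-exp(I*pi/4))*conj(exp(-3*I*pi/4)) + 1*(I)*conj(I) + 1*(-exp(3*I*pi/4))*conj(exp(-I*pi/4)) + 1*(-1)*conj(-1) + 1*(-exp(-3*I*pi/4))*conj(exp(I*pi/4)) + 1*(-I)*conj(-I) + 1*(-exp(-I*pi/4))*conj(exp(3*I*pi/4))]
      = (1/8)[(1) + (1) + (1) + (1) + (1) + (1) + (1) + (1)] = 8/8 = 1
  <chi_4*chi_1, chi_6> = (1/8)[1*(1)*conj(1) + 1*(-exp(I*pi/4))*conj(-I) + 1*(I)*conj(-1) + 1*(-exp(3*I*pi/4))*conj(I) + 1*(-1)*conj(1) + 1*(-exp(-3*I*pi/4))*conj(-I) + 1*(-I)*conj(-1) + 1*(-exp(-I*pi/4))*conj(I)]
      = (1/8)[(1) + (-exp(3*I*pi/4)) + (-I) + (exp(-3*I*pi/4)) + (-1) + (-exp(-I*pi/4)) + (I) + (exp(I*pi/4))] = 0/8 = 0
  <chi_4*chi_1, chi_7> = (1/8)[1*(1)*conj(1) + 1*(-exp(I*pi/4))*conj(exp(-I*pi/4)) + 1*(I)*conj(-I) + 1*(-exp(3*I*pi/4))*conj(exp(-3*I*pi/4)) + 1*(-1)*conj(-1) + 1*(-exp(-3*I*pi/4))*conj(exp(3*I*pi/4)) + 1*(-I)*conj(I) + 1*(-exp(-I*pi/4))*conj(exp(I*pi/4))]
      = (1/8)[(1) + (-I) + (-1) + (I) + (1) + (-I) + (-1) + (I)] = 0/8 = 0
(Exp terms are combined using exp(i*s)*conj(exp(i*t)) = exp(i*(s-t)), and sums of them are collapsed using the identity that for every m > 1 the m distinct m-th roots of unity sum to 0, e.g. 1 + exp(2*I*pi/3) + exp(-2*I*pi/3) = 0.)
Hence the multiplicities are chi_5: 1. Dimension check: dim(chi_4)*dim(chi_1) = 1*1 = 1 and sum (mult * dim) = 1*1 = 1.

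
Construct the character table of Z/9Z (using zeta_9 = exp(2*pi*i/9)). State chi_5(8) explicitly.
Character table of Z/9Z (irreps indexed chi_0,...,chi_8 with chi_k(m) = zeta_9^(k*m), zeta_9 = exp(2*pi*i/9)):
  irrep \ class  {0} (size 1)  {1} (size 1)    {2} (size 1)    {3} (size 1)    {4} (size 1)    {5} (size 1)    {6} (size 1)    {7} (size 1)    {8} (size 1)  
  chi_0          1             1               1               1               1               1               1               1               1             
  chi_1          1             exp(2*I*pi/9)   exp(4*I*pi/9)   exp(2*I*pi/3)   exp(8*I*pi/9)   exp(-8*I*pi/9)  exp(-2*I*pi/3)  exp(-4*I*pi/9)  exp(-2*I*pi/9)
  chi_2          1             exp(4*I*pi/9)   exp(8*I*pi/9)   exp(-2*I*pi/3)  exp(-2*I*pi/9)  exp(2*I*pi/9)   exp(2*I*pi/3)   exp(-8*I*pi/9)  exp(-4*I*pi/9)
  chi_3          1             exp(2*I*pi/3)   exp(-2*I*pi/3)  1               exp(2*I*pi/3)   exp(-2*I*pi/3)  1               exp(2*I*pi/3)   exp(-2*I*pi/3)
  chi_4          1             exp(8*I*pi/9)   exp(-2*I*pi/9)  exp(2*I*pi/3)   exp(-4*I*pi/9)  exp(4*I*pi/9)   exp(-2*I*pi/3)  exp(2*I*pi/9)   exp(-8*I*pi/9)
  chi_5          1             exp(-8*I*pi/9)  exp(2*I*pi/9)   exp(-2*I*pi/3)  exp(4*I*pi/9)   exp(-4*I*pi/9)  exp(2*I*pi/3)   exp(-2*I*pi/9)  exp(8*I*pi/9) 
  chi_6          1             exp(-2*I*pi/3)  exp(2*I*pi/3)   1               exp(-2*I*pi/3)  exp(2*I*pi/3)   1               exp(-2*I*pi/3)  exp(2*I*pi/3) 
  chi_7          1             exp(-4*I*pi/9)  exp(-8*I*pi/9)  exp(2*I*pi/3)   exp(2*I*pi/9)   exp(-2*I*pi/9)  exp(-2*I*pi/3)  exp(8*I*pi/9)   exp(4*I*pi/9) 
  chi_8          1             exp(-2*I*pi/9)  exp(-4*I*pi/9)  exp(-2*I*pi/3)  exp(-8*I*pi/9)  exp(8*I*pi/9)   exp(2*I*pi/3)   exp(4*I*pi/9)   exp(2*I*pi/9) 

Spot check: chi_5(8) = zeta_9^(5*8) = zeta_9^40 = exp(8*I*pi/9).

Details: Z/9Z is abelian, so all 9 irreducible complex representations are 1-dimensional. They are given by chi_k(m) = zeta_9^(k*m) for k = 0,...,8. Row orthogonality: sum_m chi_k(m) conj(chi_l(m)) = 9 * [k = l].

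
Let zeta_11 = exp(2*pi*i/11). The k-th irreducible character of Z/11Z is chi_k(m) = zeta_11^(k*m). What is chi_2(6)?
chi_2(6) = zeta_11^12 = exp(2*I*pi/11)

Justification: chi_2(6) = zeta_11^(2*6) = zeta_11^12. Since zeta_11^11 = 1, this equals zeta_11^1 = exp(2*pi*i*1/11) = exp(2*I*pi/11).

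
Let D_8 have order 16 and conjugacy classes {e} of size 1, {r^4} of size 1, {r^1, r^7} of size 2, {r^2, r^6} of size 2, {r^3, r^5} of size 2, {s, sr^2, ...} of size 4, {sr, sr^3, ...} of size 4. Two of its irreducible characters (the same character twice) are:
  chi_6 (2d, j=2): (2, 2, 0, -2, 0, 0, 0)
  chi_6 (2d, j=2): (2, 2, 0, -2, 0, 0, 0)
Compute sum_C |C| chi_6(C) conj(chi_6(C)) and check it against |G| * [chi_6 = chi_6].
Sum = 16 = |G| = 16; so <chi_6, chi_6> = 1 (norm-1 confirms irreducibility).

Reasoning: Compute term by term over conjugacy classes (|C| * chi_6(C) * conj(chi_6(C))):
  1*(2)*conj(2) + 1*(2)*conj(2) + 2*(0)*conj(0) + 2*(-2)*conj(-2) + 2*(0)*conj(0) + 4*(0)*conj(0) + 4*(0)*conj(0)
  = (4) + (4) + (0) + (8) + (0) + (0) + (0)
  = 16.
Dividing by |G| = 16 gives 16/16 = 1, matching the row-orthogonality relation <chi_6, chi_6> = [chi_6 = chi_6].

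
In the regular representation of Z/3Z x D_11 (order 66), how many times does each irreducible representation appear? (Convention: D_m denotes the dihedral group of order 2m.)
Each irreducible V_i of dimension d_i appears with multiplicity d_i, i.e. rho_reg = (direct sum over all irreducibles V_i) d_i V_i. The irreducible dimensions for Z/3Z x D_11 are 1, 1, 1, 1, 1, 1, 2, 2, 2, 2, 2, 2, 2, 2, 2, 2, 2, 2, 2, 2, 2: 6 irreducibles of dimension 1, each with multiplicity 1; 15 irreducibles of dimension 2, each with multiplicity 2. Total dimension 6*1*1 + 15*2*2 = 66 = |G|.

Argument: General theorem: in the regular representation of a finite group G, each irreducible appears with multiplicity equal to its dimension. Check: dim(rho_reg) = sum d_i^2 = 1 + 1 + 1 + 1 + 1 + 1 + 4 + 4 + 4 + 4 + 4 + 4 + 4 + 4 + 4 + 4 + 4 + 4 + 4 + 4 + 4 = 66 = |G|.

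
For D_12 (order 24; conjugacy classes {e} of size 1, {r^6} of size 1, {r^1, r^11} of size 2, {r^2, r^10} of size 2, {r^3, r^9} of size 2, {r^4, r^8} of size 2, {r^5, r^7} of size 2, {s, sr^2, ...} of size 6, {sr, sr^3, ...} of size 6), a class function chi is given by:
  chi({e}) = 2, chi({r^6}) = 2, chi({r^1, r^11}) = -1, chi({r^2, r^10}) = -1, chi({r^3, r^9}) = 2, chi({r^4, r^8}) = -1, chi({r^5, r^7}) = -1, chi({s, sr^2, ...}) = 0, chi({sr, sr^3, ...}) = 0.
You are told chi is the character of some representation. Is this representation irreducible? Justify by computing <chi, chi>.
Irreducible: <chi, chi> = 1.

Why: <chi, chi> = (1/|G|) sum_C |C| * |chi(C)|^2 = (1/24)[1*|2|^2 + 1*|2|^2 + 2*|-1|^2 + 2*|-1|^2 + 2*|2|^2 + 2*|-1|^2 + 2*|-1|^2 + 6*|0|^2 + 6*|0|^2]
  = (1/24)[(4) + (4) + (2) + (2) + (8) + (2) + (2) + (0) + (0)] = 24/24 = 1.
A character is irreducible iff <chi, chi> = 1, so this representation is irreducible.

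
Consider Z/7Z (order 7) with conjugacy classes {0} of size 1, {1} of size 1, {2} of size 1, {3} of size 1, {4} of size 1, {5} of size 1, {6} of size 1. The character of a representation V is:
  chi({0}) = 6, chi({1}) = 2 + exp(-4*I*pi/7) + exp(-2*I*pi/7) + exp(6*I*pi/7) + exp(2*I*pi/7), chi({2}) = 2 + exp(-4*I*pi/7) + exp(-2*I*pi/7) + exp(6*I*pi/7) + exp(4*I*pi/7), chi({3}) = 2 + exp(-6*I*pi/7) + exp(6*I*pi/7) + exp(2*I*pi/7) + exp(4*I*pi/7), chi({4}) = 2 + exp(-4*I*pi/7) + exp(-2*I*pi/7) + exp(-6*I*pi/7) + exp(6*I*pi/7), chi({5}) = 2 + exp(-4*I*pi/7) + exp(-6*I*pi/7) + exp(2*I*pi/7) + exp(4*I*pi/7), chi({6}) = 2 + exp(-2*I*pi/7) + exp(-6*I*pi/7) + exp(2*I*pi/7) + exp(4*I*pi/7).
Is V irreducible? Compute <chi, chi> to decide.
Not irreducible (reducible): <chi, chi> = 8 > 1.

Reasoning: <chi, chi> = (1/|G|) sum_C |C| * |chi(C)|^2 = (1/7)[1*|6|^2 + 1*|2 + exp(-4*I*pi/7) + exp(-2*I*pi/7) + exp(6*I*pi/7) + exp(2*I*pi/7)|^2 + 1*|2 + exp(-4*I*pi/7) + exp(-2*I*pi/7) + exp(6*I*pi/7) + exp(4*I*pi/7)|^2 + 1*|2 + exp(-6*I*pi/7) + exp(6*I*pi/7) + exp(2*I*pi/7) + exp(4*I*pi/7)|^2 + 1*|2 + exp(-4*I*pi/7) + exp(-2*I*pi/7) + exp(-6*I*pi/7) + exp(6*I*pi/7)|^2 + 1*|2 + exp(-4*I*pi/7) + exp(-6*I*pi/7) + exp(2*I*pi/7) + exp(4*I*pi/7)|^2 + 1*|2 + exp(-2*I*pi/7) + exp(-6*I*pi/7) + exp(2*I*pi/7) + exp(4*I*pi/7)|^2]
  = (1/7)[(36) + (8 + 5*exp(-4*I*pi/7) + 5*exp(-2*I*pi/7) + 4*exp(-6*I*pi/7) + 4*exp(6*I*pi/7) + 5*exp(2*I*pi/7) + 5*exp(4*I*pi/7)) + (8 + 5*exp(-4*I*pi/7) + 4*exp(-2*I*pi/7) + 5*exp(-6*I*pi/7) + 5*exp(6*I*pi/7) + 4*exp(2*I*pi/7) + 5*exp(4*I*pi/7)) + (8 + 5*exp(-2*I*pi/7) + 4*exp(-4*I*pi/7) + 5*exp(-6*I*pi/7) + 5*exp(6*I*pi/7) + 4*exp(4*I*pi/7) + 5*exp(2*I*pi/7)) + (8 + 5*exp(-2*I*pi/7) + 4*exp(-4*I*pi/7) + 5*exp(-6*I*pi/7) + 5*exp(6*I*pi/7) + 4*exp(4*I*pi/7) + 5*exp(2*I*pi/7)) + (8 + 5*exp(-4*I*pi/7) + 4*exp(-2*I*pi/7) + 5*exp(-6*I*pi/7) + 5*exp(6*I*pi/7) + 4*exp(2*I*pi/7) + 5*exp(4*I*pi/7)) + (8 + 5*exp(-4*I*pi/7) + 5*exp(-2*I*pi/7) + 4*exp(-6*I*pi/7) + 4*exp(6*I*pi/7) + 5*exp(2*I*pi/7) + 5*exp(4*I*pi/7))] = 56/7 = 8.
(Exp terms are combined using exp(i*s)*conj(exp(i*t)) = exp(i*(s-t)), and sums of them are collapsed using the identity that for every m > 1 the m distinct m-th roots of unity sum to 0, e.g. 1 + exp(2*I*pi/3) + exp(-2*I*pi/3) = 0.)
A character is irreducible iff <chi, chi> = 1, so this representation is reducible.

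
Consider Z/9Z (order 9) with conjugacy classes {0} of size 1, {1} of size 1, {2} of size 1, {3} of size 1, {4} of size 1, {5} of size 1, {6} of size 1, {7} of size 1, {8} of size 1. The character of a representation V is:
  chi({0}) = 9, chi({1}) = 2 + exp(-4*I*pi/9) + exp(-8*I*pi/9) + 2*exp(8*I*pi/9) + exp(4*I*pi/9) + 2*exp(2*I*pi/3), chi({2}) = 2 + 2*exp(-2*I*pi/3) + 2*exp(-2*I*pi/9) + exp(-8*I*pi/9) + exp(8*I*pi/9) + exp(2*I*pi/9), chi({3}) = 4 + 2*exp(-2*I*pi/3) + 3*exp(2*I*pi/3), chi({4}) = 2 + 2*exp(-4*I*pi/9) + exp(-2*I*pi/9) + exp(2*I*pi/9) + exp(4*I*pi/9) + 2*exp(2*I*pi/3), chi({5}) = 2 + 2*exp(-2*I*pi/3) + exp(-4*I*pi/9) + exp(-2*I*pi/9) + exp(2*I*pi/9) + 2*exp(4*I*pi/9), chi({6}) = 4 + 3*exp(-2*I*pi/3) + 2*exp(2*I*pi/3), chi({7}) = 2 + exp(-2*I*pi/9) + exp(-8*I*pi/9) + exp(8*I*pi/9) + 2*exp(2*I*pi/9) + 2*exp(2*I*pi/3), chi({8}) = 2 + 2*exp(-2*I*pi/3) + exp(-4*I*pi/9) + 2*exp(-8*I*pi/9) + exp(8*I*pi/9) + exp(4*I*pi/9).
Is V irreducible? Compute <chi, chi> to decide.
Not irreducible (reducible): <chi, chi> = 15 > 1.

Details: <chi, chi> = (1/|G|) sum_C |C| * |chi(C)|^2 = (1/9)[1*|9|^2 + 1*|2 + exp(-4*I*pi/9) + exp(-8*I*pi/9) + 2*exp(8*I*pi/9) + exp(4*I*pi/9) + 2*exp(2*I*pi/3)|^2 + 1*|2 + 2*exp(-2*I*pi/3) + 2*exp(-2*I*pi/9) + exp(-8*I*pi/9) + exp(8*I*pi/9) + exp(2*I*pi/9)|^2 + 1*|4 + 2*exp(-2*I*pi/3) + 3*exp(2*I*pi/3)|^2 + 1*|2 + 2*exp(-4*I*pi/9) + exp(-2*I*pi/9) + exp(2*I*pi/9) + exp(4*I*pi/9) + 2*exp(2*I*pi/3)|^2 + 1*|2 + 2*exp(-2*I*pi/3) + exp(-4*I*pi/9) + exp(-2*I*pi/9) + exp(2*I*pi/9) + 2*exp(4*I*pi/9)|^2 + 1*|4 + 3*exp(-2*I*pi/3) + 2*exp(2*I*pi/3)|^2 + 1*|2 + exp(-2*I*pi/9) + exp(-8*I*pi/9) + exp(8*I*pi/9) + 2*exp(2*I*pi/9) + 2*exp(2*I*pi/3)|^2 + 1*|2 + 2*exp(-2*I*pi/3) + exp(-4*I*pi/9) + 2*exp(-8*I*pi/9) + exp(8*I*pi/9) + exp(4*I*pi/9)|^2]
  = (1/9)[(81) + (15 + 9*exp(-4*I*pi/9) + 7*exp(-2*I*pi/3) + 8*exp(-2*I*pi/9) + 9*exp(-8*I*pi/9) + 9*exp(8*I*pi/9) + 8*exp(2*I*pi/9) + 7*exp(2*I*pi/3) + 9*exp(4*I*pi/9)) + (15 + 8*exp(-4*I*pi/9) + 7*exp(-2*I*pi/3) + 9*exp(-2*I*pi/9) + 9*exp(-8*I*pi/9) + 9*exp(8*I*pi/9) + 9*exp(2*I*pi/9) + 7*exp(2*I*pi/3) + 8*exp(4*I*pi/9)) + (3) + (15 + 9*exp(-4*I*pi/9) + 7*exp(-2*I*pi/3) + 9*exp(-2*I*pi/9) + 8*exp(-8*I*pi/9) + 8*exp(8*I*pi/9) + 9*exp(2*I*pi/9) + 7*exp(2*I*pi/3) + 9*exp(4*I*pi/9)) + (15 + 9*exp(-4*I*pi/9) + 7*exp(-2*I*pi/3) + 9*exp(-2*I*pi/9) + 8*exp(-8*I*pi/9) + 8*exp(8*I*pi/9) + 9*exp(2*I*pi/9) + 7*exp(2*I*pi/3) + 9*exp(4*I*pi/9)) + (3) + (15 + 8*exp(-4*I*pi/9) + 7*exp(-2*I*pi/3) + 9*exp(-2*I*pi/9) + 9*exp(-8*I*pi/9) + 9*exp(8*I*pi/9) + 9*exp(2*I*pi/9) + 7*exp(2*I*pi/3) + 8*exp(4*I*pi/9)) + (15 + 9*exp(-4*I*pi/9) + 7*exp(-2*I*pi/3) + 8*exp(-2*I*pi/9) + 9*exp(-8*I*pi/9) + 9*exp(8*I*pi/9) + 8*exp(2*I*pi/9) + 7*exp(2*I*pi/3) + 9*exp(4*I*pi/9))] = 135/9 = 15.
(Exp terms are combined using exp(i*s)*conj(exp(i*t)) = exp(i*(s-t)), and sums of them are collapsed using the identity that for every m > 1 the m distinct m-th roots of unity sum to 0, e.g. 1 + exp(2*I*pi/3) + exp(-2*I*pi/3) = 0.)
A character is irreducible iff <chi, chi> = 1, so this representation is reducible.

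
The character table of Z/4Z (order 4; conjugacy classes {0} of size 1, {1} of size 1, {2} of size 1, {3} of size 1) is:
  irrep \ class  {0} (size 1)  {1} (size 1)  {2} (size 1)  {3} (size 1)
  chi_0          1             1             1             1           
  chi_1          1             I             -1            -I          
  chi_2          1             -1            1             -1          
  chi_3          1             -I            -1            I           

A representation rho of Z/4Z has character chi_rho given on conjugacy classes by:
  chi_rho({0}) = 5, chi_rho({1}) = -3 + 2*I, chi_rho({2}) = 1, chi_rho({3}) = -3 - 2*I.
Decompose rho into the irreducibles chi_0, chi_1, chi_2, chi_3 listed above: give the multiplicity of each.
Multiplicities: chi_0: 0, chi_1: 2, chi_2: 3, chi_3: 0.

Details: Use <chi_rho, chi> = (1/|G|) sum_C |C| * chi_rho(C) * conj(chi(C)) with |G| = 4 for each irreducible chi in the table:
  <chi_rho, chi_0> = (1/4)[1*(5)*conj(1) + 1*(-3 + 2*I)*conj(1) + 1*(1)*conj(1) + 1*(-3 - 2*I)*conj(1)]
      = (1/4)[(5) + (-3 + 2*I) + (1) + (-3 - 2*I)] = 0/4 = 0
  <chi_rho, chi_1> = (1/4)[1*(5)*conj(1) + 1*(-3 + 2*I)*conj(I) + 1*(1)*conj(-1) + 1*(-3 - 2*I)*conj(-I)]
      = (1/4)[(5) + (2 + 3*I) + (-1) + (2 - 3*I)] = 8/4 = 2
  <chi_rho, chi_2> = (1/4)[1*(5)*conj(1) + 1*(-3 + 2*I)*conj(-1) + 1*(1)*conj(1) + 1*(-3 - 2*I)*conj(-1)]
      = (1/4)[(5) + (3 - 2*I) + (1) + (3 + 2*I)] = 12/4 = 3
  <chi_rho, chi_3> = (1/4)[1*(5)*conj(1) + 1*(-3 + 2*I)*conj(-I) + 1*(1)*conj(-1) + 1*(-3 - 2*I)*conj(I)]
      = (1/4)[(5) + (-2 - 3*I) + (-1) + (-2 + 3*I)] = 0/4 = 0
(Exp terms are combined using exp(i*s)*conj(exp(i*t)) = exp(i*(s-t)), and sums of them are collapsed using the identity that for every m > 1 the m distinct m-th roots of unity sum to 0, e.g. 1 + exp(2*I*pi/3) + exp(-2*I*pi/3) = 0.)
Dimension check: dim(rho) = sum (mult * dim) = 0*1 + 2*1 + 3*1 + 0*1 = 5 = chi_rho(e) = 5.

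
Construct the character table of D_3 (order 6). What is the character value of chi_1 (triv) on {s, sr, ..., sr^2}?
Conjugacy classes: {e} of size 1, {r^1, r^2} of size 2, {s, sr, ..., sr^2} of size 3.
Character table:
  irrep \ class              {e} (size 1)  {r^1, r^2} (size 2)  {s, sr, ..., sr^2} (size 3)
  chi_1 (triv)               1             1                    1                          
  chi_2 (sign: r->1, s->-1)  1             1                    -1                         
  chi_3 (2d, j=1)            2             -1                   0                          

Spot check: chi_1 (triv) on {s, sr, ..., sr^2} = 1.

Derivation: D_3 has order 2*3 = 6 with 3 conjugacy classes, hence 3 irreducibles. Sum of squared dims 1 + 1 + 4 = 6 = |G|. Linear characters come from the abelianisation; the 2-dimensional irreps have character r^k -> 2*cos(2*pi*j*k/3), reflections -> 0.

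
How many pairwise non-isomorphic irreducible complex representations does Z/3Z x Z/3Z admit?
9

Why: The number of irreducible complex representations of a finite group equals its number of conjugacy classes. Z/3Z x Z/3Z is abelian of order 9, so every element is its own conjugacy class: 9 classes, so Z/3Z x Z/3Z (order 9) has exactly 9 irreducible complex representations.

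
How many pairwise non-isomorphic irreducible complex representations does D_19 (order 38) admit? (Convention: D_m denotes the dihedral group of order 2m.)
11

Derivation: The number of irreducible complex representations of a finite group equals its number of conjugacy classes. D_19 has 11 conjugacy classes ((n+3)/2 for n odd), so D_19 (order 38) has exactly 11 irreducible complex representations.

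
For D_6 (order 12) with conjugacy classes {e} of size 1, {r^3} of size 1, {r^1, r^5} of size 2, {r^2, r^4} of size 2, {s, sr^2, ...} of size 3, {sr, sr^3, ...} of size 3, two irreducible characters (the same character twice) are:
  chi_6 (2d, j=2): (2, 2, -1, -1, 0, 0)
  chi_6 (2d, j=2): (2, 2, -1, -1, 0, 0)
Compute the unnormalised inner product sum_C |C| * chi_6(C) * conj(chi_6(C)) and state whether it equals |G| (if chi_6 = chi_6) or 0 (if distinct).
Sum = 12 = |G| = 12; so <chi_6, chi_6> = 1 (norm-1 confirms irreducibility).

Details: Compute term by term over conjugacy classes (|C| * chi_6(C) * conj(chi_6(C))):
  1*(2)*conj(2) + 1*(2)*conj(2) + 2*(-1)*conj(-1) + 2*(-1)*conj(-1) + 3*(0)*conj(0) + 3*(0)*conj(0)
  = (4) + (4) + (2) + (2) + (0) + (0)
  = 12.
Dividing by |G| = 12 gives 12/12 = 1, matching the row-orthogonality relation <chi_6, chi_6> = [chi_6 = chi_6].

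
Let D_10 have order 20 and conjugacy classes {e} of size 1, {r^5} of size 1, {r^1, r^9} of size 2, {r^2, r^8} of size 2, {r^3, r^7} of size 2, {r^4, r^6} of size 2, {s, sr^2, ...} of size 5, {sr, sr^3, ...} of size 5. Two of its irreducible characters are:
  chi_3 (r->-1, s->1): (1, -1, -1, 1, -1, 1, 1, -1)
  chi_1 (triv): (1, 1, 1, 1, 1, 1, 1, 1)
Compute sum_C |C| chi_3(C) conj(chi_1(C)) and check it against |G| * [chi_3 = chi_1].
Sum = 0; so <chi_3, chi_1> = 0 (distinct irreducibles are orthogonal).

Working: Compute term by term over conjugacy classes (|C| * chi_3(C) * conj(chi_1(C))):
  1*(1)*conj(1) + 1*(-1)*conj(1) + 2*(-1)*conj(1) + 2*(1)*conj(1) + 2*(-1)*conj(1) + 2*(1)*conj(1) + 5*(1)*conj(1) + 5*(-1)*conj(1)
  = (1) + (-1) + (-2) + (2) + (-2) + (2) + (5) + (-5)
  = 0.
Dividing by |G| = 20 gives 0/20 = 0, matching the row-orthogonality relation <chi_3, chi_1> = [chi_3 = chi_1].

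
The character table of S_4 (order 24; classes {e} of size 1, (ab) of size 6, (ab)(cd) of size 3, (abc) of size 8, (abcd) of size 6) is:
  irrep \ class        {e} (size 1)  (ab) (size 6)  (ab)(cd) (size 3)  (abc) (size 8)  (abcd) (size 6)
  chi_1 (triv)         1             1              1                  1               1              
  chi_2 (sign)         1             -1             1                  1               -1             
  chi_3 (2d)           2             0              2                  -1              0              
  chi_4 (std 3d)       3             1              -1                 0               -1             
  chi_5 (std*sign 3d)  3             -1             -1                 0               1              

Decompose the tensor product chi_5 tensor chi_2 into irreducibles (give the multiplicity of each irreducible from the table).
chi_5 tensor chi_2 = chi_4 (all other irreducibles have multiplicity 0).

The character of a tensor product is the pointwise product (chi_5 * chi_2)(C) = chi_5(C) * chi_2(C):
  {e}: (3)*(1), (ab): (-1)*(-1), (ab)(cd): (-1)*(1), (abc): (0)*(1), (abcd): (1)*(-1)
so (chi_5 * chi_2) takes values
  {e} -> 3, (ab) -> 1, (ab)(cd) -> -1, (abc) -> 0, (abcd) -> -1.
Now take the inner product of this character with each irreducible chi from the table, <chi_5*chi_2, chi> = (1/24) sum_C |C| (chi_5*chi_2)(C) conj(chi(C)):
  <chi_5*chi_2, chi_1> = (1/24)[1*(3)*conj(1) + 6*(1)*conj(1) + 3*(-1)*conj(1) + 8*(0)*conj(1) + 6*(-1)*conj(1)]
      = (1/24)[(3) + (6) + (-3) + (0) + (-6)] = 0/24 = 0
  <chi_5*chi_2, chi_2> = (1/24)[1*(3)*conj(1) + 6*(1)*conj(-1) + 3*(-1)*conj(1) + 8*(0)*conj(1) + 6*(-1)*conj(-1)]
      = (1/24)[(3) + (-6) + (-3) + (0) + (6)] = 0/24 = 0
  <chi_5*chi_2, chi_3> = (1/24)[1*(3)*conj(2) + 6*(1)*conj(0) + 3*(-1)*conj(2) + 8*(0)*conj(-1) + 6*(-1)*conj(0)]
      = (1/24)[(6) + (0) + (-6) + (0) + (0)] = 0/24 = 0
  <chi_5*chi_2, chi_4> = (1/24)[1*(3)*conj(3) + 6*(1)*conj(1) + 3*(-1)*conj(-1) + 8*(0)*conj(0) + 6*(-1)*conj(-1)]
      = (1/24)[(9) + (6) + (3) + (0) + (6)] = 24/24 = 1
  <chi_5*chi_2, chi_5> = (1/24)[1*(3)*conj(3) + 6*(1)*conj(-1) + 3*(-1)*conj(-1) + 8*(0)*conj(0) + 6*(-1)*conj(1)]
      = (1/24)[(9) + (-6) + (3) + (0) + (-6)] = 0/24 = 0
Hence the multiplicities are chi_4: 1. Dimension check: dim(chi_5)*dim(chi_2) = 3*1 = 3 and sum (mult * dim) = 1*3 = 3.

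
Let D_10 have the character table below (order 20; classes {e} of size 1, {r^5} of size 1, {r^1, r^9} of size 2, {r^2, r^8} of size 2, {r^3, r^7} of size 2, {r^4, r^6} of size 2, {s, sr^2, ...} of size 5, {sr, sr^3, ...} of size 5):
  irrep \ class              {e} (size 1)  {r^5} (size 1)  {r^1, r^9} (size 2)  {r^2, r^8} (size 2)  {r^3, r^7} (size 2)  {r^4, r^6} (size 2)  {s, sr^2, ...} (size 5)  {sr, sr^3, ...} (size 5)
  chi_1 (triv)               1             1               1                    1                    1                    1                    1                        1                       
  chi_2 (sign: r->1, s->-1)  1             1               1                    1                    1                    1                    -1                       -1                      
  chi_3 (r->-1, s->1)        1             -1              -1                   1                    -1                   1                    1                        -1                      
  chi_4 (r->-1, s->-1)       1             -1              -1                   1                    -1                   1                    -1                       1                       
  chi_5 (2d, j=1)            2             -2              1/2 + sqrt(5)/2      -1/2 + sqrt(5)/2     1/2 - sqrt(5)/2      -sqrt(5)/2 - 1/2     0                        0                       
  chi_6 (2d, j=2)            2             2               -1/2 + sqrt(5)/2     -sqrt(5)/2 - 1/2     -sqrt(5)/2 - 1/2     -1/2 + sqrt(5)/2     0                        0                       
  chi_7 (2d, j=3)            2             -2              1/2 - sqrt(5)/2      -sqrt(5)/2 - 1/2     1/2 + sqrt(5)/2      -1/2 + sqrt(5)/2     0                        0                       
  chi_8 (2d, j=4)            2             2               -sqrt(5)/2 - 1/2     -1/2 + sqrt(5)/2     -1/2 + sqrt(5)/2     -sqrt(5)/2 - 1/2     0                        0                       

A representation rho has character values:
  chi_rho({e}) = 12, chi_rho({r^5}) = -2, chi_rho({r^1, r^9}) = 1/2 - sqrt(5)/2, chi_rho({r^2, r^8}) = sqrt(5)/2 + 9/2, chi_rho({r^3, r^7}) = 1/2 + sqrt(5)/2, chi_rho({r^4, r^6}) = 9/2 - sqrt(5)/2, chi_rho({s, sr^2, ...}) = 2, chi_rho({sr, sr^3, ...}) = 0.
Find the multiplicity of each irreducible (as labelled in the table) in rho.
Multiplicities: chi_1: 2, chi_2: 1, chi_3: 2, chi_4: 1, chi_5: 1, chi_6: 0, chi_7: 1, chi_8: 1.

Working: Use <chi_rho, chi> = (1/|G|) sum_C |C| * chi_rho(C) * conj(chi(C)) with |G| = 20 for each irreducible chi in the table:
  <chi_rho, chi_1> = (1/20)[1*(12)*conj(1) + 1*(-2)*conj(1) + 2*(1/2 - sqrt(5)/2)*conj(1) + 2*(sqrt(5)/2 + 9/2)*conj(1) + 2*(1/2 + sqrt(5)/2)*conj(1) + 2*(9/2 - sqrt(5)/2)*conj(1) + 5*(2)*conj(1) + 5*(0)*conj(1)]
      = (1/20)[(12) + (-2) + (1 - sqrt(5)) + (sqrt(5) + 9) + (1 + sqrt(5)) + (9 - sqrt(5)) + (10) + (0)] = 40/20 = 2
  <chi_rho, chi_2> = (1/20)[1*(12)*conj(1) + 1*(-2)*conj(1) + 2*(1/2 - sqrt(5)/2)*conj(1) + 2*(sqrt(5)/2 + 9/2)*conj(1) + 2*(1/2 + sqrt(5)/2)*conj(1) + 2*(9/2 - sqrt(5)/2)*conj(1) + 5*(2)*conj(-1) + 5*(0)*conj(-1)]
      = (1/20)[(12) + (-2) + (1 - sqrt(5)) + (sqrt(5) + 9) + (1 + sqrt(5)) + (9 - sqrt(5)) + (-10) + (0)] = 20/20 = 1
  <chi_rho, chi_3> = (1/20)[1*(12)*conj(1) + 1*(-2)*conj(-1) + 2*(1/2 - sqrt(5)/2)*conj(-1) + 2*(sqrt(5)/2 + 9/2)*conj(1) + 2*(1/2 + sqrt(5)/2)*conj(-1) + 2*(9/2 - sqrt(5)/2)*conj(1) + 5*(2)*conj(1) + 5*(0)*conj(-1)]
      = (1/20)[(12) + (2) + (-1 + sqrt(5)) + (sqrt(5) + 9) + (-sqrt(5) - 1) + (9 - sqrt(5)) + (10) + (0)] = 40/20 = 2
  <chi_rho, chi_4> = (1/20)[1*(12)*conj(1) + 1*(-2)*conj(-1) + 2*(1/2 - sqrt(5)/2)*conj(-1) + 2*(sqrt(5)/2 + 9/2)*conj(1) + 2*(1/2 + sqrt(5)/2)*conj(-1) + 2*(9/2 - sqrt(5)/2)*conj(1) + 5*(2)*conj(-1) + 5*(0)*conj(1)]
      = (1/20)[(12) + (2) + (-1 + sqrt(5)) + (sqrt(5) + 9) + (-sqrt(5) - 1) + (9 - sqrt(5)) + (-10) + (0)] = 20/20 = 1
  <chi_rho, chi_5> = (1/20)[1*(12)*conj(2) + 1*(-2)*conj(-2) + 2*(1/2 - sqrt(5)/2)*conj(1/2 + sqrt(5)/2) + 2*(sqrt(5)/2 + 9/2)*conj(-1/2 + sqrt(5)/2) + 2*(1/2 + sqrt(5)/2)*conj(1/2 - sqrt(5)/2) + 2*(9/2 - sqrt(5)/2)*conj(-sqrt(5)/2 - 1/2) + 5*(2)*conj(0) + 5*(0)*conj(0)]
      = (1/20)[(24) + (4) + (-2) + (-2 + 4*sqrt(5)) + (-2) + (-4*sqrt(5) - 2) + (0) + (0)] = 20/20 = 1
  <chi_rho, chi_6> = (1/20)[1*(12)*conj(2) + 1*(-2)*conj(2) + 2*(1/2 - sqrt(5)/2)*conj(-1/2 + sqrt(5)/2) + 2*(sqrt(5)/2 + 9/2)*conj(-sqrt(5)/2 - 1/2) + 2*(1/2 + sqrt(5)/2)*conj(-sqrt(5)/2 - 1/2) + 2*(9/2 - sqrt(5)/2)*conj(-1/2 + sqrt(5)/2) + 5*(2)*conj(0) + 5*(0)*conj(0)]
      = (1/20)[(24) + (-4) + (-3 + sqrt(5)) + (-5*sqrt(5) - 7) + (-3 - sqrt(5)) + (-7 + 5*sqrt(5)) + (0) + (0)] = 0/20 = 0
  <chi_rho, chi_7> = (1/20)[1*(12)*conj(2) + 1*(-2)*conj(-2) + 2*(1/2 - sqrt(5)/2)*conj(1/2 - sqrt(5)/2) + 2*(sqrt(5)/2 + 9/2)*conj(-sqrt(5)/2 - 1/2) + 2*(1/2 + sqrt(5)/2)*conj(1/2 + sqrt(5)/2) + 2*(9/2 - sqrt(5)/2)*conj(-1/2 + sqrt(5)/2) + 5*(2)*conj(0) + 5*(0)*conj(0)]
      = (1/20)[(24) + (4) + (3 - sqrt(5)) + (-5*sqrt(5) - 7) + (sqrt(5) + 3) + (-7 + 5*sqrt(5)) + (0) + (0)] = 20/20 = 1
  <chi_rho, chi_8> = (1/20)[1*(12)*conj(2) + 1*(-2)*conj(2) + 2*(1/2 - sqrt(5)/2)*conj(-sqrt(5)/2 - 1/2) + 2*(sqrt(5)/2 + 9/2)*conj(-1/2 + sqrt(5)/2) + 2*(1/2 + sqrt(5)/2)*conj(-1/2 + sqrt(5)/2) + 2*(9/2 - sqrt(5)/2)*conj(-sqrt(5)/2 - 1/2) + 5*(2)*conj(0) + 5*(0)*conj(0)]
      = (1/20)[(24) + (-4) + (2) + (-2 + 4*sqrt(5)) + (2) + (-4*sqrt(5) - 2) + (0) + (0)] = 20/20 = 1
Dimension check: dim(rho) = sum (mult * dim) = 2*1 + 1*1 + 2*1 + 1*1 + 1*2 + 0*2 + 1*2 + 1*2 = 12 = chi_rho(e) = 12.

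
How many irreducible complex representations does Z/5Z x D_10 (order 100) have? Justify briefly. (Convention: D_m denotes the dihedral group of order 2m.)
40

Reasoning: The number of irreducible complex representations of a finite group equals its number of conjugacy classes. For a direct product, #classes(G x H) = #classes(G) * #classes(H). Z/5Z has 5 classes (abelian), D_10 has 8 classes, so 5 * 8 = 40, so Z/5Z x D_10 (order 100) has exactly 40 irreducible complex representations.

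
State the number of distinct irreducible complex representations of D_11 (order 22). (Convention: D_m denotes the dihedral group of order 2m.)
7

Why: The number of irreducible complex representations of a finite group equals its number of conjugacy classes. D_11 has 7 conjugacy classes ((n+3)/2 for n odd), so D_11 (order 22) has exactly 7 irreducible complex representations.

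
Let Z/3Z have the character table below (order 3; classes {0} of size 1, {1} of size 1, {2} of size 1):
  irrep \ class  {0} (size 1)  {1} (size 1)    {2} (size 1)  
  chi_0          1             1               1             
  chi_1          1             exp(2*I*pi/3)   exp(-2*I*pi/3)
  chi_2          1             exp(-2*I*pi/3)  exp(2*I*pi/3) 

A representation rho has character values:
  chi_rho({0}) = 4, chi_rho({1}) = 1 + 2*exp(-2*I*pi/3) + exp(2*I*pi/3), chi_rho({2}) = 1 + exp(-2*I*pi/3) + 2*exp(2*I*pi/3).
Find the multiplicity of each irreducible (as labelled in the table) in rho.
Multiplicities: chi_0: 1, chi_1: 1, chi_2: 2.

Use <chi_rho, chi> = (1/|G|) sum_C |C| * chi_rho(C) * conj(chi(C)) with |G| = 3 for each irreducible chi in the table:
  <chi_rho, chi_0> = (1/3)[1*(4)*conj(1) + 1*(1 + 2*exp(-2*I*pi/3) + exp(2*I*pi/3))*conj(1) + 1*(1 + exp(-2*I*pi/3) + 2*exp(2*I*pi/3))*conj(1)]
      = (1/3)[(4) + (1 + 2*exp(-2*I*pi/3) + exp(2*I*pi/3)) + (1 + exp(-2*I*pi/3) + 2*exp(2*I*pi/3))] = 3/3 = 1
  <chi_rho, chi_1> = (1/3)[1*(4)*conj(1) + 1*(1 + 2*exp(-2*I*pi/3) + exp(2*I*pi/3))*conj(exp(2*I*pi/3)) + 1*(1 + exp(-2*I*pi/3) + 2*exp(2*I*pi/3))*conj(exp(-2*I*pi/3))]
      = (1/3)[(4) + (1 + exp(-2*I*pi/3) + 2*exp(2*I*pi/3)) + (1 + 2*exp(-2*I*pi/3) + exp(2*I*pi/3))] = 3/3 = 1
  <chi_rho, chi_2> = (1/3)[1*(4)*conj(1) + 1*(1 + 2*exp(-2*I*pi/3) + exp(2*I*pi/3))*conj(exp(-2*I*pi/3)) + 1*(1 + exp(-2*I*pi/3) + 2*exp(2*I*pi/3))*conj(exp(2*I*pi/3))]
      = (1/3)[(4) + (1) + (1)] = 6/3 = 2
(Exp terms are combined using exp(i*s)*conj(exp(i*t)) = exp(i*(s-t)), and sums of them are collapsed using the identity that for every m > 1 the m distinct m-th roots of unity sum to 0, e.g. 1 + exp(2*I*pi/3) + exp(-2*I*pi/3) = 0.)
Dimension check: dim(rho) = sum (mult * dim) = 1*1 + 1*1 + 2*1 = 4 = chi_rho(e) = 4.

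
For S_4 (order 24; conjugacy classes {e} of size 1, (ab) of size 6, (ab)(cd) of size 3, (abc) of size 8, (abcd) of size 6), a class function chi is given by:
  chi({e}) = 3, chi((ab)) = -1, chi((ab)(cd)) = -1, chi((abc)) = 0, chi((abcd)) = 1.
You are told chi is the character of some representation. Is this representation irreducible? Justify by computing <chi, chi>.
Irreducible: <chi, chi> = 1.

<chi, chi> = (1/|G|) sum_C |C| * |chi(C)|^2 = (1/24)[1*|3|^2 + 6*|-1|^2 + 3*|-1|^2 + 8*|0|^2 + 6*|1|^2]
  = (1/24)[(9) + (6) + (3) + (0) + (6)] = 24/24 = 1.
A character is irreducible iff <chi, chi> = 1, so this representation is irreducible.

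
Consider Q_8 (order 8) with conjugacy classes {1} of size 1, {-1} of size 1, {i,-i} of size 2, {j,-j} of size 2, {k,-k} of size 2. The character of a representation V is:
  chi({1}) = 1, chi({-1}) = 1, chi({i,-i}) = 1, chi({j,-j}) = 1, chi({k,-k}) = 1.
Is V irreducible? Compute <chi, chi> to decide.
Irreducible: <chi, chi> = 1.

Explanation: <chi, chi> = (1/|G|) sum_C |C| * |chi(C)|^2 = (1/8)[1*|1|^2 + 1*|1|^2 + 2*|1|^2 + 2*|1|^2 + 2*|1|^2]
  = (1/8)[(1) + (1) + (2) + (2) + (2)] = 8/8 = 1.
A character is irreducible iff <chi, chi> = 1, so this representation is irreducible.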